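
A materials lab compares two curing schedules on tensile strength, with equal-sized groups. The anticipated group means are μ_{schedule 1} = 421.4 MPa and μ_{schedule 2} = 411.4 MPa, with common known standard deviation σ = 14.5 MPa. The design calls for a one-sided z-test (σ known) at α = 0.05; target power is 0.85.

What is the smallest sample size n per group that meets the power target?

n = 31 per group

Standardized effect: d = |μ_{schedule 1} − μ_{schedule 2}| / σ = |421.4 − 411.4| / 14.5 = 0.6897
For power 0.85 need Φ(δ − z_{0.05}) = 0.85, so δ = z_{0.05} + z_{0.15} = 1.645 + 1.036 = 2.681.
δ = d·√(n/2) ⇒ n = 2(δ/d)² = 2 × (2.681 / 0.6897)² = 30.23.
Rounding up, n = 31 per group.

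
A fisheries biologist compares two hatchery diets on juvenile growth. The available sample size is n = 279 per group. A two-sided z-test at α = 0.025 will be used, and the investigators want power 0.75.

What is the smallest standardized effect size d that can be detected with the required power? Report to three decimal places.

Required noncentrality: δ = z_{0.0125} + z_{0.25} = 2.241 + 0.674 = 2.916.
(The second rejection-region term Φ(−δ − z_{α/2}) is negligible and dropped.)
δ = d·√(n/2) ⇒ d = δ/√(n/2) = 2.916/√(279/2) = 0.2469.

d ≈ 0.247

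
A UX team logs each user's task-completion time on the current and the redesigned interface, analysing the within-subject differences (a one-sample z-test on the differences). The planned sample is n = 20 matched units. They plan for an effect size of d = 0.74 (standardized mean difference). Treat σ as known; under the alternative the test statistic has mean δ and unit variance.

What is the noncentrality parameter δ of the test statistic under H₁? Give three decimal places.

The noncentrality parameter scales effect size by the design's sample-size factor: δ = d·√n = 0.74 × √20 = 3.3094

δ ≈ 3.309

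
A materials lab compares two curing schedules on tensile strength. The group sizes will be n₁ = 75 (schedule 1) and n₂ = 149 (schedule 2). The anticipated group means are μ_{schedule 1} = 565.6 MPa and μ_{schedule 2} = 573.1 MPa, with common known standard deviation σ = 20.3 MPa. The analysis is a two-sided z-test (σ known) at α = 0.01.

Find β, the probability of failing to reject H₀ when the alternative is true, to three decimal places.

Standardized effect: d = |μ_{schedule 1} − μ_{schedule 2}| / σ = |565.6 − 573.1| / 20.3 = 0.3695
Noncentrality parameter: δ = d / √(1/n₁ + 1/n₂) = 0.3695 / √(1/75 + 1/149) = 2.6095
Critical value for a two-sided test at α = 0.01: z_{α/2} = 2.576.
Power = Φ(δ − 2.576) + Φ(−δ − 2.576) = Φ(0.034) + Φ(-5.185) = 0.5134 + 0.0000 = 0.5134.
Type II error: β = 1 − power = 1 − 0.5134 = 0.4866.

β ≈ 0.487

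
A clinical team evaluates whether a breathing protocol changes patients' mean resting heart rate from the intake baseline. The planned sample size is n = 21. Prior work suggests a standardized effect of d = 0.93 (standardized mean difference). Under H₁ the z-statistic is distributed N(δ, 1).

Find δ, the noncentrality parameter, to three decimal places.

δ ≈ 4.262

The noncentrality parameter scales effect size by the design's sample-size factor: δ = d·√n = 0.93 × √21 = 4.2618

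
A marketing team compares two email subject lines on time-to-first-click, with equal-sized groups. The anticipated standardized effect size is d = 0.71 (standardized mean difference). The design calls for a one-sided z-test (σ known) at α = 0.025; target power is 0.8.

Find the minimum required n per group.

n = 32 per group

For power 0.8 need Φ(δ − z_{0.025}) = 0.8, so δ = z_{0.025} + z_{0.20} = 1.960 + 0.842 = 2.802.
δ = d·√(n/2) ⇒ n = 2(δ/d)² = 2 × (2.802 / 0.71)² = 31.14.
Round up to the next whole unit.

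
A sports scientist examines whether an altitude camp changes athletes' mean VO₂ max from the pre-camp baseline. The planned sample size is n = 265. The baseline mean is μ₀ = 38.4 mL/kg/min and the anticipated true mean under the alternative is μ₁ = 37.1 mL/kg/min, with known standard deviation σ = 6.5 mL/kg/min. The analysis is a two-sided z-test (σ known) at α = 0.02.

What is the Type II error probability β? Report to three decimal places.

Standardized effect: d = |μ₁ − μ₀| / σ = |37.1 − 38.4| / 6.5 = 0.2000
Noncentrality parameter: δ = d·√n = 0.2000 × √265 = 3.2558
Critical value for a two-sided test at α = 0.02: z_{α/2} = 2.326.
Power = Φ(δ − 2.326) + Φ(−δ − 2.326) = Φ(0.929) + Φ(-5.582) = 0.8237 + 0.0000 = 0.8237.
Type II error: β = 1 − power = 1 − 0.8237 = 0.1763.

β ≈ 0.176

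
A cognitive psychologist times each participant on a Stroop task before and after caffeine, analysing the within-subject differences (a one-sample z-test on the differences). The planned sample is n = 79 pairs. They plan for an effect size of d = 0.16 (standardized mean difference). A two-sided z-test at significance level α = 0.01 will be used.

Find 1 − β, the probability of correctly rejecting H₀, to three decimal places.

Power ≈ 0.124

Noncentrality parameter: δ = d·√n = 0.16 × √79 = 1.4221
Two-sided α = 0.01 → critical value z_{0.005} = 2.576.
Power = Φ(δ − 2.576) + Φ(−δ − 2.576) = Φ(-1.154) + Φ(-3.998) = 0.1243 + 0.0000 = 0.1243.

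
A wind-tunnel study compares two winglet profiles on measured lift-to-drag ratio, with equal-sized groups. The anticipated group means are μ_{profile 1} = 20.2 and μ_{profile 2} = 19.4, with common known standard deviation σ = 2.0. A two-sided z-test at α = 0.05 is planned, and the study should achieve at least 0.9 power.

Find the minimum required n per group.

Standardized effect: d = |μ_{profile 1} − μ_{profile 2}| / σ = |20.2 − 19.4| / 2.0 = 0.4000
For power 0.9 need Φ(δ − z_{0.025}) = 0.9, so δ = z_{0.025} + z_{0.10} = 1.960 + 1.282 = 3.242.
(The Φ(−δ − z_{α/2}) term is vanishingly small for δ > 0 and is dropped in the standard sample-size formula.)
δ = d·√(n/2) ⇒ n = 2(δ/d)² = 2 × (3.242 / 0.4000)² = 131.34.
Round up to the next whole unit.

n = 132 per group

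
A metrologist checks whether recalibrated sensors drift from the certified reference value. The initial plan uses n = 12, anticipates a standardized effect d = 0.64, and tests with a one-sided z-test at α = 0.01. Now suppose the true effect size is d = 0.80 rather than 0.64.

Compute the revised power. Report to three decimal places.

With d = 0.80: δ = d·√n = 0.80 × √12 = 2.7713. Critical value z_{0.01} = 2.326.
Revised power = P(Z > 2.326 − δ) = Φ(0.445) = 0.6718.

Power ≈ 0.672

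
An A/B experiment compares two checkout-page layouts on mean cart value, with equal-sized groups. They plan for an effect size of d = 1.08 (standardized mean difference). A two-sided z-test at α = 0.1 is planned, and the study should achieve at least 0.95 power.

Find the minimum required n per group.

Set Φ(δ − 1.645) = 0.95; then δ − 1.645 = Φ⁻¹(0.95) = 1.645, giving δ = 3.290.
(For δ > 0 the lower-tail rejection region contributes negligibly to power, so the one-term inversion is standard.)
δ = d·√(n/2) ⇒ n = 2(δ/d)² = 2 × (3.290 / 1.08)² = 18.56.
Rounding up, n = 19 per group.

n = 19 per group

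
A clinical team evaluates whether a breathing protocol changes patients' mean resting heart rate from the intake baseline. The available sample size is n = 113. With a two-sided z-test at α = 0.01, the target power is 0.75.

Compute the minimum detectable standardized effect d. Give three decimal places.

Need Φ(δ − 2.576) = 0.75, so δ = 2.576 + 0.674 = 3.250.
(The second rejection-region term Φ(−δ − z_{α/2}) is negligible and dropped.)
δ = d·√n ⇒ d = δ/√n = 3.250/√113 = 0.3058.

d ≈ 0.306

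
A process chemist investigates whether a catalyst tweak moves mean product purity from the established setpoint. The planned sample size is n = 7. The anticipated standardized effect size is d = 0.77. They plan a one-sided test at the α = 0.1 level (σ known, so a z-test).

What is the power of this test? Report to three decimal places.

Power ≈ 0.775

Noncentrality parameter: δ = d·√n = 0.77 × √7 = 2.0372
Critical value for a one-sided test at α = 0.1: z_α = 1.282.
Power = Φ(δ − 1.282) = Φ(0.756) = 0.7751.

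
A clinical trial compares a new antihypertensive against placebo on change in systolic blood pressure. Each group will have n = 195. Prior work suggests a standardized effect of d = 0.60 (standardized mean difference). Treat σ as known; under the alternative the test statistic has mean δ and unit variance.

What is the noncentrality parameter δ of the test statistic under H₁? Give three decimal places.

The noncentrality parameter scales effect size by the design's sample-size factor: δ = d·√(n/2) = 0.60 × √(195/2) = 5.9245

δ ≈ 5.925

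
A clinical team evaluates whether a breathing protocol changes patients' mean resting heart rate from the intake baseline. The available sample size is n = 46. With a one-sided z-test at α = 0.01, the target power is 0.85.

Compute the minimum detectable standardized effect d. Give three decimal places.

Need Φ(δ − 2.326) = 0.85, so δ = 2.326 + 1.036 = 3.363.
δ = d·√n ⇒ d = δ/√n = 3.363/√46 = 0.4958.

d ≈ 0.496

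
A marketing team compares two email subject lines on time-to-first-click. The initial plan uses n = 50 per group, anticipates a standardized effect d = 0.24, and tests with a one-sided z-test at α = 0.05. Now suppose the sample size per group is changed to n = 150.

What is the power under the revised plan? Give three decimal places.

Power ≈ 0.668

With n = 150 per group: δ = d·√(n/2) = 0.24 × √(150/2) = 2.0785. Critical value z_{0.05} = 1.645.
Revised power = Φ(δ − 1.645) = Φ(0.434) = 0.6677.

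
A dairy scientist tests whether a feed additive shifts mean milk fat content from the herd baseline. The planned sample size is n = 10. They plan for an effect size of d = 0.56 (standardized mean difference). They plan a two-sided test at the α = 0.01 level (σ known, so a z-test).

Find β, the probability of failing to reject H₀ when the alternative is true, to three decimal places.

β ≈ 0.790

Noncentrality parameter: δ = d·√n = 0.56 × √10 = 1.7709
Critical value for a two-sided test at α = 0.01: z_{α/2} = 2.576.
Power = Φ(δ − 2.576) + Φ(−δ − 2.576) = Φ(-0.805) + Φ(-4.347) = 0.2104 + 0.0000 = 0.2104.
Type II error: β = 1 − power = 1 − 0.2104 = 0.7896.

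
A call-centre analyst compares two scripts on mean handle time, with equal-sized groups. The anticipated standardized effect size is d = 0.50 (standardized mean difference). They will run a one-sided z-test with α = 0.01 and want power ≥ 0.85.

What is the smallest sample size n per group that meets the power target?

n = 91 per group

For power 0.85 need Φ(δ − z_{0.01}) = 0.85, so δ = z_{0.01} + z_{0.15} = 2.326 + 1.036 = 3.363.
δ = d·√(n/2) ⇒ n = 2(δ/d)² = 2 × (3.363 / 0.50)² = 90.47.
Round up to the next whole unit.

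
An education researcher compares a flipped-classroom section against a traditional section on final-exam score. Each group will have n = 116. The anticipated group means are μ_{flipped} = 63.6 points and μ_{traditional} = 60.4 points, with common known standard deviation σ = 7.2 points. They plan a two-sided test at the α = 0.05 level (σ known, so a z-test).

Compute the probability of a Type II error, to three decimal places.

β ≈ 0.077

Standardized effect: d = |μ_{flipped} − μ_{traditional}| / σ = |63.6 − 60.4| / 7.2 = 0.4444
Noncentrality parameter: λ = d·√(n/2) = 0.4444 × √(116/2) = 3.3848
Two-sided α = 0.05 → critical value z_{0.025} = 1.960.
Power = Φ(λ − 1.960) + Φ(−λ − 1.960) = Φ(1.425) + Φ(-5.345) = 0.9229 + 0.0000 = 0.9229.
Type II error: β = 1 − power = 1 − 0.9229 = 0.0771.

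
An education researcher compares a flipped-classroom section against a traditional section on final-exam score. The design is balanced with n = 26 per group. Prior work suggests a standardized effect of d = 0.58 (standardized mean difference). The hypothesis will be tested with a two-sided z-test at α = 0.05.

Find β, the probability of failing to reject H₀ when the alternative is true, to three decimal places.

β ≈ 0.448

Noncentrality parameter: δ = d·√(n/2) = 0.58 × √(26/2) = 2.0912
Two-sided α = 0.05 → critical value z_{0.025} = 1.960.
Power = Φ(δ − 1.960) + Φ(−δ − 1.960) = Φ(0.131) + Φ(-4.051) = 0.5522 + 0.0000 = 0.5522.
Type II error: β = 1 − power = 1 − 0.5522 = 0.4478.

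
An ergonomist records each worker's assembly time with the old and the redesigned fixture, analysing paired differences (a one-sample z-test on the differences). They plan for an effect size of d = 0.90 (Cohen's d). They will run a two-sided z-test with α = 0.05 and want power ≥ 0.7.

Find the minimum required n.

Set Φ(δ − 1.960) = 0.7; then δ − 1.960 = Φ⁻¹(0.7) = 0.524, giving δ = 2.484.
(The Φ(−δ − z_{α/2}) term is vanishingly small for δ > 0 and is dropped in the standard sample-size formula.)
δ = d·√n ⇒ n = (δ/d)² = (2.484 / 0.90)² = 7.62.
Round up to the next whole unit.

n = 8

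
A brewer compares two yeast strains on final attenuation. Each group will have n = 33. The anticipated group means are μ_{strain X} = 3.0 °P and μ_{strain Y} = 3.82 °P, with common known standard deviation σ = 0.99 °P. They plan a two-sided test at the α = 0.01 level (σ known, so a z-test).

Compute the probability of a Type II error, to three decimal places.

β ≈ 0.215

Standardized effect: d = |μ_{strain X} − μ_{strain Y}| / σ = |3.0 − 3.82| / 0.99 = 0.8283
Noncentrality parameter: δ = d·√(n/2) = 0.8283 × √(33/2) = 3.3645
Two-sided α = 0.01 → critical value z_{0.005} = 2.576.
Power = Φ(δ − 2.576) + Φ(−δ − 2.576) = Φ(0.789) + Φ(-5.940) = 0.7848 + 0.0000 = 0.7848.
Type II error: β = 1 − power = 1 − 0.7848 = 0.2152.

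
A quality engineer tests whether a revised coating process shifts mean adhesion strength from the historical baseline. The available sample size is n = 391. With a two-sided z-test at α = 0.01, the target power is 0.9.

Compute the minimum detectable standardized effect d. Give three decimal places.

d ≈ 0.195

Required noncentrality: δ = z_{0.005} + z_{0.10} = 2.576 + 1.282 = 3.857.
(Lower-tail contribution to power is negligible for δ > 0.)
δ = d·√n ⇒ d = δ/√n = 3.857/√391 = 0.1951.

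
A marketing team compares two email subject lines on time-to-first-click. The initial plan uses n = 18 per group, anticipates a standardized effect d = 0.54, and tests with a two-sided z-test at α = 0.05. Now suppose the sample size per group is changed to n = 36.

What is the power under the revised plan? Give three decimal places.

With n = 36 per group: δ = d·√(n/2) = 0.54 × √(36/2) = 2.2910. Critical value z_{0.025} = 1.960.
Revised power = Φ(δ − 1.960) + Φ(−δ − 1.960) = Φ(0.331) + Φ(-4.251) = 0.6297 + 0.0000 = 0.6297.

Power ≈ 0.630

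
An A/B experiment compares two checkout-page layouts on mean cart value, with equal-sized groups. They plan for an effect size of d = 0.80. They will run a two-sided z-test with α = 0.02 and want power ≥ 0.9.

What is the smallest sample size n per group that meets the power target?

For power 0.9 need Φ(δ − z_{0.01}) = 0.9, so δ = z_{0.01} + z_{0.10} = 2.326 + 1.282 = 3.608.
(Ignoring the negligible lower-tail rejection probability gives the usual closed-form inversion.)
δ = d·√(n/2) ⇒ n = 2(δ/d)² = 2 × (3.608 / 0.80)² = 40.68.
Rounding up, n = 41 per group.

n = 41 per group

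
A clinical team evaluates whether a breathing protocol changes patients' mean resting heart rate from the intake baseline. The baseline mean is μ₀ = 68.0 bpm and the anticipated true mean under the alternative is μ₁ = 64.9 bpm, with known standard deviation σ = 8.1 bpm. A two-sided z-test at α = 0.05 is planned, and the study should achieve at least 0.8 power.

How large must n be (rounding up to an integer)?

Standardized effect: d = |μ₁ − μ₀| / σ = |64.9 − 68.0| / 8.1 = 0.3827
Set Φ(δ − 1.960) = 0.8; then δ − 1.960 = Φ⁻¹(0.8) = 0.842, giving δ = 2.802.
(Ignoring the negligible lower-tail rejection probability gives the usual closed-form inversion.)
δ = d·√n ⇒ n = (δ/d)² = (2.802 / 0.3827)² = 53.59.
Round up to the next whole unit.

n = 54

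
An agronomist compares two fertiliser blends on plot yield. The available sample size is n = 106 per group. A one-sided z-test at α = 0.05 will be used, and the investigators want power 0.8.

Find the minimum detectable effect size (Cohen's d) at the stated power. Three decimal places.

d ≈ 0.342

Required noncentrality: δ = z_{0.05} + z_{0.20} = 1.645 + 0.842 = 2.486.
δ = d·√(n/2) ⇒ d = δ/√(n/2) = 2.486/√(106/2) = 0.3415.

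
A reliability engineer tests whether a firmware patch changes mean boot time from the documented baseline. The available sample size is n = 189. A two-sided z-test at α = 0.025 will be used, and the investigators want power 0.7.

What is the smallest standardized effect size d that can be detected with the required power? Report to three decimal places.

d ≈ 0.201

Required noncentrality: δ = z_{0.0125} + z_{0.30} = 2.241 + 0.524 = 2.766.
(The second rejection-region term Φ(−δ − z_{α/2}) is negligible and dropped.)
δ = d·√n ⇒ d = δ/√n = 2.766/√189 = 0.2012.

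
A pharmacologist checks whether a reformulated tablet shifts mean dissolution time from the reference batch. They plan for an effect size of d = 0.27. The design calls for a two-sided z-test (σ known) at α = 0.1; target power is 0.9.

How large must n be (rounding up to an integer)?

n = 118

For power 0.9 need Φ(δ − z_{0.05}) = 0.9, so δ = z_{0.05} + z_{0.10} = 1.645 + 1.282 = 2.926.
(Ignoring the negligible lower-tail rejection probability gives the usual closed-form inversion.)
δ = d·√n ⇒ n = (δ/d)² = (2.926 / 0.27)² = 117.47.
Round up to the next whole unit.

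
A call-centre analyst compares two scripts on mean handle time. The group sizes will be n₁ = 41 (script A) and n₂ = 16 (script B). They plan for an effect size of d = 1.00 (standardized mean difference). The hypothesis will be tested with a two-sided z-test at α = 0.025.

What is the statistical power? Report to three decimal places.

Noncentrality parameter: δ = d / √(1/n₁ + 1/n₂) = 1.00 / √(1/41 + 1/16) = 3.3925
Critical value for a two-sided test at α = 0.025: z_{α/2} = 2.241.
Power = Φ(δ − 2.241) + Φ(−δ − 2.241) = Φ(1.151) + Φ(-5.634) = 0.8751 + 0.0000 = 0.8751.

Power ≈ 0.875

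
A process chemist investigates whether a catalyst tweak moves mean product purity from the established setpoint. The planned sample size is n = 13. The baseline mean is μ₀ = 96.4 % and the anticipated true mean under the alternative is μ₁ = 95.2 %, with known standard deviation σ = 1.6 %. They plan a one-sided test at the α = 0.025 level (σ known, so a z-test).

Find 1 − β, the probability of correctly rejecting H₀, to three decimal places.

Standardized effect: d = |μ₁ − μ₀| / σ = |95.2 − 96.4| / 1.6 = 0.7500
Noncentrality parameter: δ = d·√n = 0.7500 × √13 = 2.7042
One-sided α = 0.025 → critical value z_{0.025} = 1.960.
Power = P(Z > 1.960 − δ) = Φ(0.744) = 0.7716.

Power ≈ 0.772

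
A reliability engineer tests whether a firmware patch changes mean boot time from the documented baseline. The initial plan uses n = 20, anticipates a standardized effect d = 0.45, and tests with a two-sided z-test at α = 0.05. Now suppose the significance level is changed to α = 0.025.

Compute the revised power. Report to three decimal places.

δ = d·√n = 0.45 × √20 = 2.0125 (unchanged). New critical value: z_{0.0125} = 2.241.
Revised power = Φ(δ − 2.241) + Φ(−δ − 2.241) = Φ(-0.229) + Φ(-4.254) = 0.4095 + 0.0000 = 0.4095.

Power ≈ 0.409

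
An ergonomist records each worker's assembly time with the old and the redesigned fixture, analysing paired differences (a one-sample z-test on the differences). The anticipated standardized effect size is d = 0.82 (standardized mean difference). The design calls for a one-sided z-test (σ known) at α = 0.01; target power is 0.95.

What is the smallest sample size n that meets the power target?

n = 24

Set Φ(δ − 2.326) = 0.95; then δ − 2.326 = Φ⁻¹(0.95) = 1.645, giving δ = 3.971.
δ = d·√n ⇒ n = (δ/d)² = (3.971 / 0.82)² = 23.45.
Round up to the next whole unit.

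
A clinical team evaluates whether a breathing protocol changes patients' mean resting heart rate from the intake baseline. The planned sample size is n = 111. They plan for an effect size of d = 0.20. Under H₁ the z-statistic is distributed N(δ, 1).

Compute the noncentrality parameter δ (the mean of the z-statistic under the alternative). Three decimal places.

δ ≈ 2.107

The noncentrality parameter scales effect size by the design's sample-size factor: δ = d·√n = 0.20 × √111 = 2.1071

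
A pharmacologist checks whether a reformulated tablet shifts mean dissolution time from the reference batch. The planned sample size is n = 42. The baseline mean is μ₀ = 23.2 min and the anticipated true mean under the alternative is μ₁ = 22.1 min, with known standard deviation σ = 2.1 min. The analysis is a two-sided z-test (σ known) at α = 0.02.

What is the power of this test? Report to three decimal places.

Power ≈ 0.857

Standardized effect: d = |μ₁ − μ₀| / σ = |22.1 − 23.2| / 2.1 = 0.5238
Noncentrality parameter: δ = d·√n = 0.5238 × √42 = 3.3947
Critical value for a two-sided test at α = 0.02: z_{α/2} = 2.326.
Power = Φ(δ − 2.326) + Φ(−δ − 2.326) = Φ(1.068) + Φ(-5.721) = 0.8573 + 0.0000 = 0.8573.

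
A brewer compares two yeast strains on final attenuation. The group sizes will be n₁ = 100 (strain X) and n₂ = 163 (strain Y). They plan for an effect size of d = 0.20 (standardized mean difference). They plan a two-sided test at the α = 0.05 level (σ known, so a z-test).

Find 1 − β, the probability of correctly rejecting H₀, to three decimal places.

Noncentrality parameter: δ = d / √(1/n₁ + 1/n₂) = 0.20 / √(1/100 + 1/163) = 1.5745
Two-sided α = 0.05 → critical value z_{0.025} = 1.960.
Power = Φ(δ − 1.960) + Φ(−δ − 1.960) = Φ(-0.385) + Φ(-3.534) = 0.3500 + 0.0002 = 0.3502.

Power ≈ 0.350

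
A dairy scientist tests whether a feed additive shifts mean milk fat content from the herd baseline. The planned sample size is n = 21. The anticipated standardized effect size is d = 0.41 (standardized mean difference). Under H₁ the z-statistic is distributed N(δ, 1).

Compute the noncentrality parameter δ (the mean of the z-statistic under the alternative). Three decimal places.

The noncentrality parameter scales effect size by the design's sample-size factor: δ = d·√n = 0.41 × √21 = 1.8789

δ ≈ 1.879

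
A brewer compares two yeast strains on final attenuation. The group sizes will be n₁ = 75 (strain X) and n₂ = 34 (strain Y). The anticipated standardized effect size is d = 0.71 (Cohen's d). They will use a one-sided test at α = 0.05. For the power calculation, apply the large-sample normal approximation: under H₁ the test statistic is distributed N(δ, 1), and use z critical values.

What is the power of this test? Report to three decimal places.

Noncentrality parameter: δ = d / √(1/n₁ + 1/n₂) = 0.71 / √(1/75 + 1/34) = 3.4341
One-sided α = 0.05 → critical value z_{0.05} = 1.645.
Power = P(Z > 1.645 − δ) = Φ(1.789) = 0.9632.

Power ≈ 0.963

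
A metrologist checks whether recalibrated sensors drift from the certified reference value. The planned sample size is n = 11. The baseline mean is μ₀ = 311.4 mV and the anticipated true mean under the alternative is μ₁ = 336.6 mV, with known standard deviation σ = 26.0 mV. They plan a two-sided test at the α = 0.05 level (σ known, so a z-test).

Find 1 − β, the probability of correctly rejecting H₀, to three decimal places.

Power ≈ 0.895

Standardized effect: d = |μ₁ − μ₀| / σ = |336.6 − 311.4| / 26.0 = 0.9692
Noncentrality parameter: δ = d·√n = 0.9692 × √11 = 3.2146
Two-sided α = 0.05 → critical value z_{0.025} = 1.960.
Power = Φ(δ − 1.960) + Φ(−δ − 1.960) = Φ(1.255) + Φ(-5.175) = 0.8952 + 0.0000 = 0.8952.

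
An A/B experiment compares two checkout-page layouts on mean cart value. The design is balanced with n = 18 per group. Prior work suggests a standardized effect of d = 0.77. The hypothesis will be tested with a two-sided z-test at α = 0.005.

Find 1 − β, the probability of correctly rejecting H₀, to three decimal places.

Noncentrality parameter: δ = d·√(n/2) = 0.77 × √(18/2) = 2.3100
Critical value for a two-sided test at α = 0.005: z_{α/2} = 2.807.
Power = Φ(δ − 2.807) + Φ(−δ − 2.807) = Φ(-0.497) + Φ(-5.117) = 0.3096 + 0.0000 = 0.3096.

Power ≈ 0.310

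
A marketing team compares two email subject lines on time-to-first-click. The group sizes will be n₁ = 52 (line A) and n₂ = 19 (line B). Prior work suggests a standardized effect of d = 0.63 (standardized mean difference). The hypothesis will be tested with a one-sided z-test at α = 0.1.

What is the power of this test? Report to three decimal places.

Noncentrality parameter: δ = d / √(1/n₁ + 1/n₂) = 0.63 / √(1/52 + 1/19) = 2.3501
Critical value for a one-sided test at α = 0.1: z_α = 1.282.
Power = P(Z > 1.282 − δ) = Φ(1.069) = 0.8574.

Power ≈ 0.857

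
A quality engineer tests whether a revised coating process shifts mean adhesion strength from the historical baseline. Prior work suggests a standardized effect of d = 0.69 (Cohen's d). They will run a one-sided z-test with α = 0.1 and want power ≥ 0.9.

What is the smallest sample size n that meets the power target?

n = 14

Set Φ(δ − 1.282) = 0.9; then δ − 1.282 = Φ⁻¹(0.9) = 1.282, giving δ = 2.563.
δ = d·√n ⇒ n = (δ/d)² = (2.563 / 0.69)² = 13.80.
Round up to the next whole unit.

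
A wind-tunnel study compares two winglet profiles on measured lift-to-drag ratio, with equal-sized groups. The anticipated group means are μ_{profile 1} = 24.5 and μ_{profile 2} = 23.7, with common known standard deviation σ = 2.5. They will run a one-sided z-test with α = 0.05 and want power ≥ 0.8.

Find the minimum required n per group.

Standardized effect: d = |μ_{profile 1} − μ_{profile 2}| / σ = |24.5 − 23.7| / 2.5 = 0.3200
For power 0.8 need Φ(δ − z_{0.05}) = 0.8, so δ = z_{0.05} + z_{0.20} = 1.645 + 0.842 = 2.486.
δ = d·√(n/2) ⇒ n = 2(δ/d)² = 2 × (2.486 / 0.3200)² = 120.75.
Round up to the next whole unit.

n = 121 per group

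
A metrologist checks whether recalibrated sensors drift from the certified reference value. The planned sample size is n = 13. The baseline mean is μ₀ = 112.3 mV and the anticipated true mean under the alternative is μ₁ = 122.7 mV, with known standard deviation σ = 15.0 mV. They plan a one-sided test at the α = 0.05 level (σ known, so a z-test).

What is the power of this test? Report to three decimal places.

Power ≈ 0.804

Standardized effect: d = |μ₁ − μ₀| / σ = |122.7 − 112.3| / 15.0 = 0.6933
Noncentrality parameter: λ = d·√n = 0.6933 × √13 = 2.4998
One-sided α = 0.05 → critical value z_{0.05} = 1.645.
Power = Φ(λ − 1.645) = Φ(0.855) = 0.8037.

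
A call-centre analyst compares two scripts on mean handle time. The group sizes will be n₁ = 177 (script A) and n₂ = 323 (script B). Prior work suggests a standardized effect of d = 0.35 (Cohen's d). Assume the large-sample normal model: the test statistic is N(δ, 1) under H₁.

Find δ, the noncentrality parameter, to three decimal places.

δ ≈ 3.743

δ = d / √(1/n₁ + 1/n₂) = 0.35 / √(1/177 + 1/323) = 3.7426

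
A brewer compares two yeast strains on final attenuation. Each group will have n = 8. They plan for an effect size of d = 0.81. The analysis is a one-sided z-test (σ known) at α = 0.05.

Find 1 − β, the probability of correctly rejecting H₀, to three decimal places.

Power ≈ 0.490

Noncentrality parameter: δ = d·√(n/2) = 0.81 × √(8/2) = 1.6200
Critical value for a one-sided test at α = 0.05: z_α = 1.645.
Power = P(Z > 1.645 − δ) = Φ(-0.025) = 0.4901.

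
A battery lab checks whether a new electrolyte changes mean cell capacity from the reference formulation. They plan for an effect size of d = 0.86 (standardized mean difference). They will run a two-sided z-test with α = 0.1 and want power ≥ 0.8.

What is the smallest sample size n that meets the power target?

Set Φ(δ − 1.645) = 0.8; then δ − 1.645 = Φ⁻¹(0.8) = 0.842, giving δ = 2.486.
(For δ > 0 the lower-tail rejection region contributes negligibly to power, so the one-term inversion is standard.)
δ = d·√n ⇒ n = (δ/d)² = (2.486 / 0.86)² = 8.36.
Round up to the next whole unit.

n = 9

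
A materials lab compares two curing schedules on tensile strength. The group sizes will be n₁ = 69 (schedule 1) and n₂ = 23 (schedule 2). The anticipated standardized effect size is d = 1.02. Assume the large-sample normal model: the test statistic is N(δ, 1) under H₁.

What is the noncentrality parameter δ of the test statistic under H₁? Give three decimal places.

The noncentrality parameter scales effect size by the design's sample-size factor: δ = d / √(1/n₁ + 1/n₂) = 1.02 / √(1/69 + 1/23) = 4.2364

δ ≈ 4.236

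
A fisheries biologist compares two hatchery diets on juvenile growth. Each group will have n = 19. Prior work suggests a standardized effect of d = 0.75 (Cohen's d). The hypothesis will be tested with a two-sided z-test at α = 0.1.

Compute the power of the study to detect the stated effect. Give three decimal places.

Noncentrality parameter: δ = d·√(n/2) = 0.75 × √(19/2) = 2.3117
Critical value for a two-sided test at α = 0.1: z_{α/2} = 1.645.
Power = Φ(δ − 1.645) + Φ(−δ − 1.645) = Φ(0.667) + Φ(-3.957) = 0.7476 + 0.0000 = 0.7476.

Power ≈ 0.748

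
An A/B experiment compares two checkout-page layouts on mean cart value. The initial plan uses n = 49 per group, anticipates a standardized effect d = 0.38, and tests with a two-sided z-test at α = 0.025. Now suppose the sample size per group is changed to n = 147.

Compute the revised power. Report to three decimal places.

Power ≈ 0.845

With n = 147 per group: δ = d·√(n/2) = 0.38 × √(147/2) = 3.2578. Critical value z_{0.0125} = 2.241.
Revised power = Φ(δ − 2.241) + Φ(−δ − 2.241) = Φ(1.016) + Φ(-5.499) = 0.8453 + 0.0000 = 0.8453.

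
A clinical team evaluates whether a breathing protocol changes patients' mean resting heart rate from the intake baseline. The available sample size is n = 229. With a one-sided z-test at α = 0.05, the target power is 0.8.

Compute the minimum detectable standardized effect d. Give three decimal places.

Required noncentrality: δ = z_{0.05} + z_{0.20} = 1.645 + 0.842 = 2.486.
δ = d·√n ⇒ d = δ/√n = 2.486/√229 = 0.1643.

d ≈ 0.164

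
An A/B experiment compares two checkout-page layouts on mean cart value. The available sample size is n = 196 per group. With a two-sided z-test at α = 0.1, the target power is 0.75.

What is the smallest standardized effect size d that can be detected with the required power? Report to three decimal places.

Required noncentrality: δ = z_{0.05} + z_{0.25} = 1.645 + 0.674 = 2.319.
(The second rejection-region term Φ(−δ − z_{α/2}) is negligible and dropped.)
δ = d·√(n/2) ⇒ d = δ/√(n/2) = 2.319/√(196/2) = 0.2343.

d ≈ 0.234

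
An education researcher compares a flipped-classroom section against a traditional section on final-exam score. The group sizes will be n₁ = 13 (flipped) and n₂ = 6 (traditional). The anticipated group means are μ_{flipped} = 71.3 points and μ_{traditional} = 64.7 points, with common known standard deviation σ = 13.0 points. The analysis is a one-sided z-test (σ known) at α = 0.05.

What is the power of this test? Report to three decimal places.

Power ≈ 0.269

Standardized effect: d = |μ_{flipped} − μ_{traditional}| / σ = |71.3 − 64.7| / 13.0 = 0.5077
Noncentrality parameter: δ = d / √(1/n₁ + 1/n₂) = 0.5077 / √(1/13 + 1/6) = 1.0287
One-sided α = 0.05 → critical value z_{0.05} = 1.645.
Power = P(Z > 1.645 − δ) = Φ(-0.616) = 0.2689.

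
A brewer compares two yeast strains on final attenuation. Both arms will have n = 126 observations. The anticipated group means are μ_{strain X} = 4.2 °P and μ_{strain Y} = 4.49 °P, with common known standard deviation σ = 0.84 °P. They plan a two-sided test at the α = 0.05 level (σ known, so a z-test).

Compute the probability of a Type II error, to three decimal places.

β ≈ 0.218

Standardized effect: d = |μ_{strain X} − μ_{strain Y}| / σ = |4.2 − 4.49| / 0.84 = 0.3452
Noncentrality parameter: δ = d·√(n/2) = 0.3452 × √(126/2) = 2.7402
Two-sided α = 0.05 → critical value z_{0.025} = 1.960.
Power = Φ(δ − 1.960) + Φ(−δ − 1.960) = Φ(0.780) + Φ(-4.700) = 0.7824 + 0.0000 = 0.7824.
Type II error: β = 1 − power = 1 − 0.7824 = 0.2176.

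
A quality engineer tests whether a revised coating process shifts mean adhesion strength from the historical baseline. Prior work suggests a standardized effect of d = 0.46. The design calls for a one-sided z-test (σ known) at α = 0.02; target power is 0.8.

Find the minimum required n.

For power 0.8 need Φ(δ − z_{0.02}) = 0.8, so δ = z_{0.02} + z_{0.20} = 2.054 + 0.842 = 2.895.
δ = d·√n ⇒ n = (δ/d)² = (2.895 / 0.46)² = 39.62.
Round up to the next whole unit.

n = 40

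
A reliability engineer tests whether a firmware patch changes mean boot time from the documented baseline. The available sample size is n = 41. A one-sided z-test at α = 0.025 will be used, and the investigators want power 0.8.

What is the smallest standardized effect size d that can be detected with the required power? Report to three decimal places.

Need Φ(δ − 1.960) = 0.8, so δ = 1.960 + 0.842 = 2.802.
δ = d·√n ⇒ d = δ/√n = 2.802/√41 = 0.4375.

d ≈ 0.438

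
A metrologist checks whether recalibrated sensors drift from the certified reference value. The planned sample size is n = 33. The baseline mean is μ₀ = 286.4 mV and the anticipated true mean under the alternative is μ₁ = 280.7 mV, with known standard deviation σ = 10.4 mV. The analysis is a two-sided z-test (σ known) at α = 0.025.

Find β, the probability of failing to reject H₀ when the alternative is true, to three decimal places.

Standardized effect: d = |μ₁ − μ₀| / σ = |280.7 − 286.4| / 10.4 = 0.5481
Noncentrality parameter: δ = d·√n = 0.5481 × √33 = 3.1485
Two-sided α = 0.025 → critical value z_{0.0125} = 2.241.
Power = Φ(δ − 2.241) + Φ(−δ − 2.241) = Φ(0.907) + Φ(-5.390) = 0.8178 + 0.0000 = 0.8178.
Type II error: β = 1 − power = 1 − 0.8178 = 0.1822.

β ≈ 0.182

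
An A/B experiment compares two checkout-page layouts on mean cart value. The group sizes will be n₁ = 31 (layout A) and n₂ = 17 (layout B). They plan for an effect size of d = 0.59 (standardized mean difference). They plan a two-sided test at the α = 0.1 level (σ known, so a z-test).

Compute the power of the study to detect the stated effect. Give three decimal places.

Noncentrality parameter: λ = d / √(1/n₁ + 1/n₂) = 0.59 / √(1/31 + 1/17) = 1.9550
Two-sided α = 0.1 → critical value z_{0.05} = 1.645.
Power = Φ(λ − 1.645) + Φ(−λ − 1.645) = Φ(0.310) + Φ(-3.600) = 0.6218 + 0.0002 = 0.6219.

Power ≈ 0.622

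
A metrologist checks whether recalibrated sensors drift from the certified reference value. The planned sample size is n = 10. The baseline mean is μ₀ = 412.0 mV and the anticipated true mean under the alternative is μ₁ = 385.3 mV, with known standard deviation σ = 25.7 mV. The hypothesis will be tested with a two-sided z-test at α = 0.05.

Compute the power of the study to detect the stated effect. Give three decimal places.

Standardized effect: d = |μ₁ − μ₀| / σ = |385.3 − 412.0| / 25.7 = 1.0389
Noncentrality parameter: δ = d·√n = 1.0389 × √10 = 3.2853
Two-sided α = 0.05 → critical value z_{0.025} = 1.960.
Power = Φ(δ − 1.960) + Φ(−δ − 1.960) = Φ(1.325) + Φ(-5.245) = 0.9075 + 0.0000 = 0.9075.

Power ≈ 0.907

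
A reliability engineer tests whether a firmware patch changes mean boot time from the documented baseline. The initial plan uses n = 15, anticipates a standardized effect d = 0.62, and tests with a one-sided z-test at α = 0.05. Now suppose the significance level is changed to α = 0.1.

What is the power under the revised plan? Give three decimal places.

δ = d·√n = 0.62 × √15 = 2.4012 (unchanged). New critical value: z_{0.1} = 1.282.
Revised power = Φ(δ − 1.282) = Φ(1.120) = 0.8686.

Power ≈ 0.869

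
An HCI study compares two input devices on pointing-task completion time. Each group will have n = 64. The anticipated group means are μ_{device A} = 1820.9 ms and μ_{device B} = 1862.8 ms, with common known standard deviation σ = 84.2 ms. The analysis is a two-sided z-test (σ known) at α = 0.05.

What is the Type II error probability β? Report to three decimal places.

β ≈ 0.196

Standardized effect: d = |μ_{device A} − μ_{device B}| / σ = |1820.9 − 1862.8| / 84.2 = 0.4976
Noncentrality parameter: δ = d·√(n/2) = 0.4976 × √(64/2) = 2.8150
Critical value for a two-sided test at α = 0.05: z_{α/2} = 1.960.
Power = Φ(δ − 1.960) + Φ(−δ − 1.960) = Φ(0.855) + Φ(-4.775) = 0.8037 + 0.0000 = 0.8037.
Type II error: β = 1 − power = 1 − 0.8037 = 0.1963.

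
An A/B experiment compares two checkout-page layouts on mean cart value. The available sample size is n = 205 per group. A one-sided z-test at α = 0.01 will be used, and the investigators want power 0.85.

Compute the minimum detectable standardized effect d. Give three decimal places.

Required noncentrality: δ = z_{0.01} + z_{0.15} = 2.326 + 1.036 = 3.363.
δ = d·√(n/2) ⇒ d = δ/√(n/2) = 3.363/√(205/2) = 0.3322.

d ≈ 0.332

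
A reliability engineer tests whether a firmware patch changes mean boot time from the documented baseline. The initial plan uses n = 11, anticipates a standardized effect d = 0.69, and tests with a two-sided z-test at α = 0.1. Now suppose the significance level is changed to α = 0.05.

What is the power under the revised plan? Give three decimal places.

δ = d·√n = 0.69 × √11 = 2.2885 (unchanged). New critical value: z_{0.025} = 1.960.
Revised power = Φ(δ − 1.960) + Φ(−δ − 1.960) = Φ(0.329) + Φ(-4.248) = 0.6287 + 0.0000 = 0.6287.

Power ≈ 0.629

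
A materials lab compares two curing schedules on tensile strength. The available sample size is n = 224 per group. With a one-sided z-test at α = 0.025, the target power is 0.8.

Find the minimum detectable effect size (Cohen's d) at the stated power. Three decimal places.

d ≈ 0.265

Need Φ(δ − 1.960) = 0.8, so δ = 1.960 + 0.842 = 2.802.
δ = d·√(n/2) ⇒ d = δ/√(n/2) = 2.802/√(224/2) = 0.2647.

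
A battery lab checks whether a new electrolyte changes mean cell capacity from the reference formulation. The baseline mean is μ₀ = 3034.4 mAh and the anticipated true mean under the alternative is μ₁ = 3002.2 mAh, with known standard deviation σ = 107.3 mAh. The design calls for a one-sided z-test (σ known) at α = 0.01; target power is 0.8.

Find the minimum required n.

n = 112

Standardized effect: d = |μ₁ − μ₀| / σ = |3002.2 − 3034.4| / 107.3 = 0.3001
For power 0.8 need Φ(δ − z_{0.01}) = 0.8, so δ = z_{0.01} + z_{0.20} = 2.326 + 0.842 = 3.168.
δ = d·√n ⇒ n = (δ/d)² = (3.168 / 0.3001)² = 111.44.
Rounding up, n = 112.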